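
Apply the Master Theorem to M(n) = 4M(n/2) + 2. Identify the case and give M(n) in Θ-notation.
Master Theorem template: M(n) = a·M(n/b) + f(n).
Here: a=4, b=2, f(n)=2
Compute log_b(a) = log_2(4) = 2.
f(n) = 2 = O(n^(2-ε)) with ε = 2. Case 1: M(n) = Θ(n^log_b(a)) = Θ(n^2).

Case 1: M(n) = Θ(n^2)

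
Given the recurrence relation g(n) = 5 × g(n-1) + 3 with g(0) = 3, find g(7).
Computing step by step:
g(0) = 3
g(1) = 5 × 3 + 3 = 18
g(2) = 5 × 18 + 3 = 93
g(3) = 5 × 93 + 3 = 468
g(4) = 5 × 468 + 3 = 2343
g(5) = 5 × 2343 + 3 = 11718
g(6) = 5 × 11718 + 3 = 58593
g(7) = 5 × 58593 + 3 = 292968

292968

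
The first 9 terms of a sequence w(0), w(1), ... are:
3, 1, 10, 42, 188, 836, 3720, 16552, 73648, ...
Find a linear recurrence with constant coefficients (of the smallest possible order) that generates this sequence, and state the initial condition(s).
Look for the lowest-order linear relation among consecutive terms.
Observation: w(n) - 4·w(n-1) - (2)·w(n-2) = 0 holds for the shown terms, and no order-1 relation w(n) = α·w(n-1) + β fits.
Check at n=3: 4·10 + (2)·1 = 42. ✓

w(n) = 4w(n-1) + 2w(n-2), w(0) = 3, w(1) = 1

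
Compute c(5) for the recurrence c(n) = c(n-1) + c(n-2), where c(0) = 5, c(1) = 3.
Computing the sequence terms:
5, 3, 8, 11, 19, 30

30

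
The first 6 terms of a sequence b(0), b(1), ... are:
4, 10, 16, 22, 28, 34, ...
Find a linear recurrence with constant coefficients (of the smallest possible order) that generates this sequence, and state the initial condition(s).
Look for the lowest-order linear relation among consecutive terms.
Observation: consecutive differences are constant (= 6).
Check at n=2: 1·10 + 6 = 16. ✓

b(n) = b(n-1) + 6, b(0) = 4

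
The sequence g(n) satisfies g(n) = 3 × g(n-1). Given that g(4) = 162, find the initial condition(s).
In general g(n) = 3ⁿ · g(0). At n = 4: g(0) = g(4) / 3^4 = 162 / 81 = 2.

g(0) = 2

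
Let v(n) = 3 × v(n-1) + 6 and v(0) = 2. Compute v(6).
Computing step by step:
v(0) = 2
v(1) = 3 × 2 + 6 = 12
v(2) = 3 × 12 + 6 = 42
v(3) = 3 × 42 + 6 = 132
v(4) = 3 × 132 + 6 = 402
v(5) = 3 × 402 + 6 = 1212
v(6) = 3 × 1212 + 6 = 3642

3642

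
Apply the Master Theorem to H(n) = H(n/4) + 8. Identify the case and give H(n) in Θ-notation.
Master Theorem template: H(n) = a·H(n/b) + f(n).
Here: a=1, b=4, f(n)=8
Compute log_b(a) = log_4(1) = 0.
f(n) = 8 = Θ(1). Case 2: H(n) = Θ(log n).

Case 2: H(n) = Θ(log n)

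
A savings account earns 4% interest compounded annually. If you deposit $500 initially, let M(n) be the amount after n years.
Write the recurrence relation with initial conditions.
Each year the balance grows by 4%, i.e. is multiplied by 1 + 4/100 = 1.04, so M(n) = 1.04 × M(n-1). The initial deposit gives M(0) = 500.
Unrolling gives the closed form M(n) = 500 × (1.04)ⁿ.

M(n) = 1.04 × M(n-1), M(0) = 500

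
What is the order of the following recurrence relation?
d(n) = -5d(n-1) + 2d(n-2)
The order is the largest lag k for which d(n-k) appears. Here the deepest term is d(n-2), so the order is 2.

Order 2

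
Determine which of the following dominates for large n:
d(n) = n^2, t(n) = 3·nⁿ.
Comparing growth rates:
Growth-rate hierarchy: log n ≺ any polynomial ≺ any exponential cⁿ (c>1) ≺ n! ≺ nⁿ.
super-exponential nⁿ dominates polynomial degree 2 asymptotically.

t(n) grows faster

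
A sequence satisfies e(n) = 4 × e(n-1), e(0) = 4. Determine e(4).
Computing step by step:
e(0) = 4
e(1) = 4 × 4 = 16
e(2) = 4 × 16 = 64
e(3) = 4 × 64 = 256
e(4) = 4 × 256 = 1024

1024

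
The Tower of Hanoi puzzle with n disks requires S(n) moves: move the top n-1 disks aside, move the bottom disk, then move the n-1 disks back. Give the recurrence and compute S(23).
Moving n disks = move the top n-1 disks aside (S(n-1) moves) + move the largest disk (1 move) + move the n-1 disks back on top (S(n-1) moves), so S(n) = 2S(n-1) + 1, with S(1) = 1 (a single disk takes one move).
First terms: 1, 3, 7, 15, 31, 63, … — each is one less than a power of 2. Indeed S(n) + 1 = 2(S(n-1) + 1) with S(1) + 1 = 2, so S(n) + 1 = 2ⁿ and S(n) = 2ⁿ - 1.
Hence S(23) = 2^23 - 1 = 8388608 - 1 = 8388607.

S(n) = 2S(n-1) + 1, S(1) = 1; S(23) = 8388607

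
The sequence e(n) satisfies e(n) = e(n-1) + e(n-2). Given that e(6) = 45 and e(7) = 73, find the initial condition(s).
Work backwards using e(k) = e(k+2) - e(k+1):
e(5) = e(7) - e(6) = 73 - 45 = 28
e(4) = e(6) - e(5) = 45 - 28 = 17
e(3) = e(5) - e(4) = 28 - 17 = 11
e(2) = e(4) - e(3) = 17 - 11 = 6
e(1) = e(3) - e(2) = 11 - 6 = 5
e(0) = e(2) - e(1) = 6 - 5 = 1

e(0) = 1, e(1) = 5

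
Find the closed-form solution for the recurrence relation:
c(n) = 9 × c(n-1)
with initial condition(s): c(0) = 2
Recurrence: c(n) = 9 × c(n-1), initial: c(0) = 2.
Each term is 9 times the previous, so this is geometric with ratio 9. After n steps: c(n) = c(0)·9ⁿ = 2·9ⁿ.

c(n) = 2·9ⁿ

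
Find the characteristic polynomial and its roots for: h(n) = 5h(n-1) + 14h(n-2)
Substitute h(n) = rⁿ and divide through by rⁿ⁻²: r² - 5r - 14 = 0
Factor: (r - 7)(r + 2) = 0, so r = 7, -2.
General solution: h(n) = A·7ⁿ + B·(-2)ⁿ

Characteristic: r² - 5r - 14 = 0, Roots: r = 7, -2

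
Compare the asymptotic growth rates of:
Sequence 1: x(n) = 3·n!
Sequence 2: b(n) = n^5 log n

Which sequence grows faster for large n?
Comparing growth rates:
Growth-rate hierarchy: log n ≺ any polynomial ≺ any exponential cⁿ (c>1) ≺ n! ≺ nⁿ.
factorial dominates polynomial degree 5 (with log factor) asymptotically.

x(n) grows faster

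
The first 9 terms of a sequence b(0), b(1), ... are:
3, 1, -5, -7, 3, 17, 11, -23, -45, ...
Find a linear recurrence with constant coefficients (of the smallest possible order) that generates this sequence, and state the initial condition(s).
Look for the lowest-order linear relation among consecutive terms.
Observation: b(n) - 1·b(n-1) - (-2)·b(n-2) = 0 holds for the shown terms, and no order-1 relation b(n) = α·b(n-1) + β fits.
Check at n=3: 1·-5 + (-2)·1 = -7. ✓

b(n) = b(n-1) - 2b(n-2), b(0) = 3, b(1) = 1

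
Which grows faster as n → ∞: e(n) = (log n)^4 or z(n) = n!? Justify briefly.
Comparing growth rates:
Growth-rate hierarchy: log n ≺ any polynomial ≺ any exponential cⁿ (c>1) ≺ n! ≺ nⁿ.
factorial dominates polylogarithmic (log n)^4 asymptotically.

z(n) grows faster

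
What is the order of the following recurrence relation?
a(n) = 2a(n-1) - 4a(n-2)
The order is the largest lag k for which a(n-k) appears. Here the deepest term is a(n-2), so the order is 2.

Order 2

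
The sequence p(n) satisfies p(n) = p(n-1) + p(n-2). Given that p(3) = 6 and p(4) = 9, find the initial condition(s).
Work backwards using p(k) = p(k+2) - p(k+1):
p(2) = p(4) - p(3) = 9 - 6 = 3
p(1) = p(3) - p(2) = 6 - 3 = 3
p(0) = p(2) - p(1) = 3 - 3 = 0

p(0) = 0, p(1) = 3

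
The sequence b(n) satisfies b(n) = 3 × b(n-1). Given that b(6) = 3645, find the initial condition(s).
In general b(n) = 3ⁿ · b(0). At n = 6: b(0) = b(6) / 3^6 = 3645 / 729 = 5.

b(0) = 5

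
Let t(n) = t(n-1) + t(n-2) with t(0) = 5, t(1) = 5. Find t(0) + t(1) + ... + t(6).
Computing the sequence terms: 5, 5, 10, 15, 25, 40, 65
Adding these values together:

165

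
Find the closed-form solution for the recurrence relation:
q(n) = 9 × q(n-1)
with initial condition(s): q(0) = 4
Recurrence: q(n) = 9 × q(n-1), initial: q(0) = 4.
Each term is 9 times the previous, so this is geometric with ratio 9. After n steps: q(n) = q(0)·9ⁿ = 4·9ⁿ.

q(n) = 4·9ⁿ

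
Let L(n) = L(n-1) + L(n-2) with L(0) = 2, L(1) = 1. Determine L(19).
Computing the sequence terms:
2, 1, 3, 4, 7, 11, 18, 29, 47, 76, 123, 199, 322, 521, 843, 1364, 2207, 3571, 5778, 9349

9349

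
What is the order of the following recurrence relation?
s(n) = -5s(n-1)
The order is the largest lag k for which s(n-k) appears. Here the deepest term is s(n-1), so the order is 1.

Order 1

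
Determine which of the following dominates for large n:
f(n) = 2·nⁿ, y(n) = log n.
Comparing growth rates:
Growth-rate hierarchy: log n ≺ any polynomial ≺ any exponential cⁿ (c>1) ≺ n! ≺ nⁿ.
super-exponential nⁿ dominates logarithmic asymptotically.

f(n) grows faster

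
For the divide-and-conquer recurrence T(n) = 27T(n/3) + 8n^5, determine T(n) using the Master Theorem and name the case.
Master Theorem template: T(n) = a·T(n/b) + f(n).
Here: a=27, b=3, f(n)=8n^5
Compute log_b(a) = log_3(27) = 3.
f(n) = 8n^5 = Ω(n^(3+ε)) with ε = 2, and the regularity condition holds (a·f(n/b) = (a/b^5)·f(n) with a/b^5 = 3^-2 < 1). Case 3: T(n) = Θ(f(n)) = Θ(n^5).

Case 3: T(n) = Θ(n^5)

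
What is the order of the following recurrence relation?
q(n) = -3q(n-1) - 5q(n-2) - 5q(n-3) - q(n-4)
The order is the largest lag k for which q(n-k) appears. Here the deepest term is q(n-4), so the order is 4.

Order 4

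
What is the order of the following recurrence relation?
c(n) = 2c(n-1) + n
The order is the largest lag k for which c(n-k) appears. Here the deepest term is c(n-1) (the n term is non-homogeneous and does not affect the order), so the order is 1.

Order 1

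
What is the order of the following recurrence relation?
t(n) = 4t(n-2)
The order is the largest lag k for which t(n-k) appears. Here the deepest term is t(n-2), so the order is 2.

Order 2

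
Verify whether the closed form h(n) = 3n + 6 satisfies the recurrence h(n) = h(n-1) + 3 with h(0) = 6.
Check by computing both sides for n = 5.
From the recurrence with h(0) = 6:
  h(0) = 6, h(1) = 9, h(2) = 12, h(3) = 15, h(4) = 18, h(5) = 21
  so the recurrence gives h(5) = 21.
From the proposed closed form h(n) = 3n + 6:
  h(5) = 21.
Both sides give 21 at n = 5, and the initial condition(s) match, so the closed form is consistent.

Yes, the closed form is correct.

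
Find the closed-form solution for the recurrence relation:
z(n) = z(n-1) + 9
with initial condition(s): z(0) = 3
Recurrence: z(n) = z(n-1) + 9, initial: z(0) = 3.
Each step adds 9, so z(n) = z(0) + 9n = 9n + 3.

z(n) = 9n + 3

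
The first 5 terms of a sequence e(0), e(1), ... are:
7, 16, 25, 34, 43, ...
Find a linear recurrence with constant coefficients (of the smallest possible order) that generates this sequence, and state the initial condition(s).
Look for the lowest-order linear relation among consecutive terms.
Observation: consecutive differences are constant (= 9).
Check at n=2: 1·16 + 9 = 25. ✓

e(n) = e(n-1) + 9, e(0) = 7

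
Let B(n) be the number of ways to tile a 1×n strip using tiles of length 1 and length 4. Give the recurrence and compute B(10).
Condition on the last tile: it has length 1 (leaving a 1×(n-1) strip) or length 4 (leaving a 1×(n-4) strip), so B(n) = B(n-1) + B(n-4) (order-4 linear recurrence).
For 0 ≤ i < 4 only unit tiles fit, so B(i) = 1.
Iterating the recurrence: B(4) = 2, B(5) = 3, B(6) = 4, B(7) = 5, B(8) = 7, B(9) = 10, B(10) = 14.

B(n) = B(n-1) + B(n-4), with B(i) = 1 for 0 ≤ i < 4; B(10) = 14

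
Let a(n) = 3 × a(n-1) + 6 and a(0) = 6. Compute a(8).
Computing step by step:
a(0) = 6
a(1) = 3 × 6 + 6 = 24
a(2) = 3 × 24 + 6 = 78
a(3) = 3 × 78 + 6 = 240
a(4) = 3 × 240 + 6 = 726
a(5) = 3 × 726 + 6 = 2184
a(6) = 3 × 2184 + 6 = 6558
a(7) = 3 × 6558 + 6 = 19680
a(8) = 3 × 19680 + 6 = 59046

59046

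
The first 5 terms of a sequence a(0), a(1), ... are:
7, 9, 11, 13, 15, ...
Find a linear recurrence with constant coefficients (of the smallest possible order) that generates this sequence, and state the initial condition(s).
Look for the lowest-order linear relation among consecutive terms.
Observation: consecutive differences are constant (= 2).
Check at n=2: 1·9 + 2 = 11. ✓

a(n) = a(n-1) + 2, a(0) = 7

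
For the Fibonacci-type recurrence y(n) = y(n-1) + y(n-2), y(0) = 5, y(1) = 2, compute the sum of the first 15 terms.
Computing the sequence terms: 5, 2, 7, 9, 16, 25, 41, 66, 107, 173, 280, 453, 733, 1186, 1919
Adding these values together:

5022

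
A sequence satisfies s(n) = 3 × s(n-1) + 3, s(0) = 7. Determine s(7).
Computing step by step:
s(0) = 7
s(1) = 3 × 7 + 3 = 24
s(2) = 3 × 24 + 3 = 75
s(3) = 3 × 75 + 3 = 228
s(4) = 3 × 228 + 3 = 687
s(5) = 3 × 687 + 3 = 2064
s(6) = 3 × 2064 + 3 = 6195
s(7) = 3 × 6195 + 3 = 18588

18588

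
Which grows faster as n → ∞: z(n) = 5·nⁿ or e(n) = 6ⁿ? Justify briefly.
Comparing growth rates:
Growth-rate hierarchy: log n ≺ any polynomial ≺ any exponential cⁿ (c>1) ≺ n! ≺ nⁿ.
super-exponential nⁿ dominates exponential base 6 asymptotically.

z(n) grows faster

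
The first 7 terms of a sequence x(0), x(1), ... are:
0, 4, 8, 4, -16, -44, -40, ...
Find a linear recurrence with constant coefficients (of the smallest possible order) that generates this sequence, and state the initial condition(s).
Look for the lowest-order linear relation among consecutive terms.
Observation: x(n) - 2·x(n-1) - (-3)·x(n-2) = 0 holds for the shown terms, and no order-1 relation x(n) = α·x(n-1) + β fits.
Check at n=3: 2·8 + (-3)·4 = 4. ✓

x(n) = 2x(n-1) - 3x(n-2), x(0) = 0, x(1) = 4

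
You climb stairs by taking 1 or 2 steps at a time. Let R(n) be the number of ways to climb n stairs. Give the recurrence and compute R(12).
Condition on the size of the last step (1 to 2): before it there were n-1, …, n-2 stairs climbed, and these cases are disjoint, so R(n) = R(n-1) + R(n-2) (Fibonacci-type sequence).
Initial conditions by direct count (compositions of i into parts ≤ 2): R(1) = 1; R(2) = 2.
Iterating the recurrence: R(3) = 3, R(4) = 5, R(5) = 8, R(6) = 13, R(7) = 21, R(8) = 34, R(9) = 55, R(10) = 89, R(11) = 144, R(12) = 233.

R(n) = R(n-1) + R(n-2), R(1) = 1, R(2) = 2; R(12) = 233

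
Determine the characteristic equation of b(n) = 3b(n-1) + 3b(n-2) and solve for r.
Substitute b(n) = rⁿ and divide through by rⁿ⁻²: r² - 3r - 3 = 0
Discriminant: 3² + 4·3 = 21, not a perfect square, so by the quadratic formula r = (3 ± √21)/2.
General solution: b(n) = A·r₁ⁿ + B·r₂ⁿ where r₁,r₂ = (3 ± √21)/2

Characteristic: r² - 3r - 3 = 0, Roots: r = (3 ± √21)/2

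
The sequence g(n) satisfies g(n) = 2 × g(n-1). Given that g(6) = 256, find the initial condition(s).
In general g(n) = 2ⁿ · g(0). At n = 6: g(0) = g(6) / 2^6 = 256 / 64 = 4.

g(0) = 4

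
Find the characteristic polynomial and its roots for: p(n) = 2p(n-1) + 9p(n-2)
Substitute p(n) = rⁿ and divide through by rⁿ⁻²: r² - 2r - 9 = 0
Discriminant: 2² + 4·9 = 40, not a perfect square, so by the quadratic formula r = (2 ± √40)/2.
General solution: p(n) = A·r₁ⁿ + B·r₂ⁿ where r₁,r₂ = (2 ± √40)/2

Characteristic: r² - 2r - 9 = 0, Roots: r = (2 ± √40)/2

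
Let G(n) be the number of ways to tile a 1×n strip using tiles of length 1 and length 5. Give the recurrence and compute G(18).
Condition on the last tile: it has length 1 (leaving a 1×(n-1) strip) or length 5 (leaving a 1×(n-5) strip), so G(n) = G(n-1) + G(n-5) (order-5 linear recurrence).
For 0 ≤ i < 5 only unit tiles fit, so G(i) = 1.
Iterating the recurrence: G(5) = 2, G(6) = 3, G(7) = 4, G(8) = 5, G(9) = 6, G(10) = 8, G(11) = 11, G(12) = 15, G(13) = 20, G(14) = 26, G(15) = 34, G(16) = 45, G(17) = 60, G(18) = 80.

G(n) = G(n-1) + G(n-5), with G(i) = 1 for 0 ≤ i < 5; G(18) = 80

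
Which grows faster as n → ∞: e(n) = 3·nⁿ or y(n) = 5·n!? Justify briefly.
Comparing growth rates:
Growth-rate hierarchy: log n ≺ any polynomial ≺ any exponential cⁿ (c>1) ≺ n! ≺ nⁿ.
super-exponential nⁿ dominates factorial asymptotically.

e(n) grows faster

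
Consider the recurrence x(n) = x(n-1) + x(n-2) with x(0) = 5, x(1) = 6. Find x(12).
Computing the sequence terms:
5, 6, 11, 17, 28, 45, 73, 118, 191, 309, 500, 809, 1309

1309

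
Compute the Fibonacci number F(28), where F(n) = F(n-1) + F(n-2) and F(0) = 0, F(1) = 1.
Computing the sequence terms:
0, 1, 1, 2, 3, 5, 8, 13, 21, 34, 55, 89, 144, 233, 377, 610, 987, 1597, 2584, 4181, 6765, 10946, 17711, 28657, 46368, 75025, 121393, 196418, 317811

317811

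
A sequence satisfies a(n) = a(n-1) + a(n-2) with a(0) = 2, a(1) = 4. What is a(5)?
Computing the sequence terms:
2, 4, 6, 10, 16, 26

26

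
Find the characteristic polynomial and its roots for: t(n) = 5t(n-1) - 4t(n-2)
Substitute t(n) = rⁿ and divide through by rⁿ⁻²: r² - 5r + 4 = 0
Factor: (r - 1)(r - 4) = 0, so r = 1, 4.
General solution: t(n) = A·1ⁿ + B·4ⁿ

Characteristic: r² - 5r + 4 = 0, Roots: r = 1, 4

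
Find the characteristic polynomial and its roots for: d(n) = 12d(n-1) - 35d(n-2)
Substitute d(n) = rⁿ and divide through by rⁿ⁻²: r² - 12r + 35 = 0
Factor: (r - 7)(r - 5) = 0, so r = 7, 5.
General solution: d(n) = A·7ⁿ + B·5ⁿ

Characteristic: r² - 12r + 35 = 0, Roots: r = 7, 5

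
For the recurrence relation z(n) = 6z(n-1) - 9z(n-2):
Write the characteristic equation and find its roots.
Substitute z(n) = rⁿ and divide through by rⁿ⁻²: r² - 6r + 9 = 0
Factor: (r - 3)² = 0, so r = 3 (double root).
General solution: z(n) = (A + Bn)·3ⁿ

Characteristic: r² - 6r + 9 = 0, Roots: r = 3 (double root)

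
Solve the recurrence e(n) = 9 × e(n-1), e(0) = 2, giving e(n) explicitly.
Recurrence: e(n) = 9 × e(n-1), initial: e(0) = 2.
Each term is 9 times the previous, so this is geometric with ratio 9. After n steps: e(n) = e(0)·9ⁿ = 2·9ⁿ.

e(n) = 2·9ⁿ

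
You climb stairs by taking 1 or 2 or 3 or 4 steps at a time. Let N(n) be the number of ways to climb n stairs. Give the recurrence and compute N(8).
Condition on the size of the last step (1 to 4): before it there were n-1, …, n-4 stairs climbed, and these cases are disjoint, so N(n) = N(n-1) + N(n-2) + N(n-3) + N(n-4) (order-4 linear recurrence).
Initial conditions by direct count (compositions of i into parts ≤ 4): N(1) = 1; N(2) = 2; N(3) = 4; N(4) = 8.
Iterating the recurrence: N(5) = 15, N(6) = 29, N(7) = 56, N(8) = 108.

N(n) = N(n-1) + N(n-2) + N(n-3) + N(n-4), N(1) = 1, N(2) = 2, N(3) = 4, N(4) = 8; N(8) = 108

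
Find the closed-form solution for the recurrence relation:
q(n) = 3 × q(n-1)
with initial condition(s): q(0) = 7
Recurrence: q(n) = 3 × q(n-1), initial: q(0) = 7.
Each term is 3 times the previous, so this is geometric with ratio 3. After n steps: q(n) = q(0)·3ⁿ = 7·3ⁿ.

q(n) = 7·3ⁿ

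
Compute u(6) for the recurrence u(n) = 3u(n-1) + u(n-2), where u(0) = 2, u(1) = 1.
Computing the sequence terms:
2, 1, 5, 16, 53, 175, 578

578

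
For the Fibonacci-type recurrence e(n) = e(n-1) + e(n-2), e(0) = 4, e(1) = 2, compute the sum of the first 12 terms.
Computing the sequence terms: 4, 2, 6, 8, 14, 22, 36, 58, 94, 152, 246, 398
Adding these values together:

1040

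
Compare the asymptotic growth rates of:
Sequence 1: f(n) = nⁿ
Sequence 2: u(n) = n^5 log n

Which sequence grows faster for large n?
Comparing growth rates:
Growth-rate hierarchy: log n ≺ any polynomial ≺ any exponential cⁿ (c>1) ≺ n! ≺ nⁿ.
super-exponential nⁿ dominates polynomial degree 5 (with log factor) asymptotically.

f(n) grows faster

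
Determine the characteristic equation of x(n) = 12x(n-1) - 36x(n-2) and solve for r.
Substitute x(n) = rⁿ and divide through by rⁿ⁻²: r² - 12r + 36 = 0
Factor: (r - 6)² = 0, so r = 6 (double root).
General solution: x(n) = (A + Bn)·6ⁿ

Characteristic: r² - 12r + 36 = 0, Roots: r = 6 (double root)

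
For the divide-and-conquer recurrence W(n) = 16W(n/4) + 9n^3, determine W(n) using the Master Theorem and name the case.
Master Theorem template: W(n) = a·W(n/b) + f(n).
Here: a=16, b=4, f(n)=9n^3
Compute log_b(a) = log_4(16) = 2.
f(n) = 9n^3 = Ω(n^(2+ε)) with ε = 1, and the regularity condition holds (a·f(n/b) = (a/b^3)·f(n) with a/b^3 = 4^-1 < 1). Case 3: W(n) = Θ(f(n)) = Θ(n^3).

Case 3: W(n) = Θ(n^3)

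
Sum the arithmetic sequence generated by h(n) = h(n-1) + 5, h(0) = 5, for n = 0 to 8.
Computing the sequence terms: 5, 10, 15, 20, 25, 30, 35, 40, 45
Adding these values together:

225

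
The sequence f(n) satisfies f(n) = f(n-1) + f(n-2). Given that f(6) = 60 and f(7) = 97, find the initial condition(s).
Work backwards using f(k) = f(k+2) - f(k+1):
f(5) = f(7) - f(6) = 97 - 60 = 37
f(4) = f(6) - f(5) = 60 - 37 = 23
f(3) = f(5) - f(4) = 37 - 23 = 14
f(2) = f(4) - f(3) = 23 - 14 = 9
f(1) = f(3) - f(2) = 14 - 9 = 5
f(0) = f(2) - f(1) = 9 - 5 = 4

f(0) = 4, f(1) = 5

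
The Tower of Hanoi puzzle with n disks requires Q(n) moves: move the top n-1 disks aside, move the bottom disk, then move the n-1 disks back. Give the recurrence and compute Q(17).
Moving n disks = move the top n-1 disks aside (Q(n-1) moves) + move the largest disk (1 move) + move the n-1 disks back on top (Q(n-1) moves), so Q(n) = 2Q(n-1) + 1, with Q(1) = 1 (a single disk takes one move).
First terms: 1, 3, 7, 15, 31, 63, … — each is one less than a power of 2. Indeed Q(n) + 1 = 2(Q(n-1) + 1) with Q(1) + 1 = 2, so Q(n) + 1 = 2ⁿ and Q(n) = 2ⁿ - 1.
Hence Q(17) = 2^17 - 1 = 131072 - 1 = 131071.

Q(n) = 2Q(n-1) + 1, Q(1) = 1; Q(17) = 131071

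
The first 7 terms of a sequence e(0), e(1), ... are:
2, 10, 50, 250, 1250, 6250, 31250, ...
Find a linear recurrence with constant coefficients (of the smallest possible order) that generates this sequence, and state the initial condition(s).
Look for the lowest-order linear relation among consecutive terms.
Observation: each term is 5× the previous.
Check at n=2: 5·10 = 50. ✓

e(n) = 5 × e(n-1), e(0) = 2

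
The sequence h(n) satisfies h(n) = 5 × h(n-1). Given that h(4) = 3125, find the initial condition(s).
In general h(n) = 5ⁿ · h(0). At n = 4: h(0) = h(4) / 5^4 = 3125 / 625 = 5.

h(0) = 5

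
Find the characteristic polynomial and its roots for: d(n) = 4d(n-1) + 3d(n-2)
Substitute d(n) = rⁿ and divide through by rⁿ⁻²: r² - 4r - 3 = 0
Discriminant: 4² + 4·3 = 28, not a perfect square, so by the quadratic formula r = (4 ± √28)/2.
General solution: d(n) = A·r₁ⁿ + B·r₂ⁿ where r₁,r₂ = (4 ± √28)/2

Characteristic: r² - 4r - 3 = 0, Roots: r = (4 ± √28)/2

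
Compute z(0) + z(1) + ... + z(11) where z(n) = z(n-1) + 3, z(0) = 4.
Computing the sequence terms: 4, 7, 10, 13, 16, 19, 22, 25, 28, 31, 34, 37
Adding these values together:

246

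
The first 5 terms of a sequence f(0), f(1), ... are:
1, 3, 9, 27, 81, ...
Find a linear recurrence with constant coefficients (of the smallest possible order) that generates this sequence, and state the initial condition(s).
Look for the lowest-order linear relation among consecutive terms.
Observation: each term is 3× the previous.
Check at n=2: 3·3 = 9. ✓

f(n) = 3 × f(n-1), f(0) = 1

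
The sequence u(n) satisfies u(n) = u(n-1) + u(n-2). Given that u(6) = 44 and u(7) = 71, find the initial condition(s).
Work backwards using u(k) = u(k+2) - u(k+1):
u(5) = u(7) - u(6) = 71 - 44 = 27
u(4) = u(6) - u(5) = 44 - 27 = 17
u(3) = u(5) - u(4) = 27 - 17 = 10
u(2) = u(4) - u(3) = 17 - 10 = 7
u(1) = u(3) - u(2) = 10 - 7 = 3
u(0) = u(2) - u(1) = 7 - 3 = 4

u(0) = 4, u(1) = 3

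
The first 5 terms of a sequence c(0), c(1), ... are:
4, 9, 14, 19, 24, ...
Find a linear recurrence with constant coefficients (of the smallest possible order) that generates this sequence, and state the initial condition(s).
Look for the lowest-order linear relation among consecutive terms.
Observation: consecutive differences are constant (= 5).
Check at n=2: 1·9 + 5 = 14. ✓

c(n) = c(n-1) + 5, c(0) = 4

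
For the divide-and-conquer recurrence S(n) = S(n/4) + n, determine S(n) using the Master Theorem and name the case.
Master Theorem template: S(n) = a·S(n/b) + f(n).
Here: a=1, b=4, f(n)=n
Compute log_b(a) = log_4(1) = 0.
f(n) = n = Ω(n^(0+ε)) with ε = 1, and the regularity condition holds (a·f(n/b) = (a/b^1)·f(n) with a/b^1 = 4^-1 < 1). Case 3: S(n) = Θ(f(n)) = Θ(n).

Case 3: S(n) = Θ(n)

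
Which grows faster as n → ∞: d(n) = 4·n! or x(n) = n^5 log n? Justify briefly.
Comparing growth rates:
Growth-rate hierarchy: log n ≺ any polynomial ≺ any exponential cⁿ (c>1) ≺ n! ≺ nⁿ.
factorial dominates polynomial degree 5 (with log factor) asymptotically.

d(n) grows faster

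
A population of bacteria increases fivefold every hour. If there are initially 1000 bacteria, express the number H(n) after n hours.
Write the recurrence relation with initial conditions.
Each hour multiplies the count by 5, so the count after n hours depends only on the count after n-1 hours: H(n) = 5 × H(n-1). The starting count gives H(0) = 1000.
Unrolling n times gives the closed form H(n) = 1000 × 5ⁿ.

H(n) = 5 × H(n-1), H(0) = 1000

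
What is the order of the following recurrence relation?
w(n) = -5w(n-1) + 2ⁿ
The order is the largest lag k for which w(n-k) appears. Here the deepest term is w(n-1) (the 2ⁿ term is non-homogeneous and does not affect the order), so the order is 1.

Order 1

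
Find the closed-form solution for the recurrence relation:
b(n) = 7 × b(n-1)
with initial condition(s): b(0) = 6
Recurrence: b(n) = 7 × b(n-1), initial: b(0) = 6.
Each term is 7 times the previous, so this is geometric with ratio 7. After n steps: b(n) = b(0)·7ⁿ = 6·7ⁿ.

b(n) = 6·7ⁿ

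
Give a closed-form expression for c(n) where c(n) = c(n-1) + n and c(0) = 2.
Recurrence: c(n) = c(n-1) + n, initial: c(0) = 2.
Telescoping: c(n) = c(0) + Σᵢ₌₁ⁿ i = 2 + n(n+1)/2.

c(n) = n(n+1)/2 + 2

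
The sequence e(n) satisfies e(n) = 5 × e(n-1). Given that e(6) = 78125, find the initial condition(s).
In general e(n) = 5ⁿ · e(0). At n = 6: e(0) = e(6) / 5^6 = 78125 / 15625 = 5.

e(0) = 5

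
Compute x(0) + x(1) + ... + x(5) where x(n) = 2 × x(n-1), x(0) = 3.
Computing the sequence terms: 3, 6, 12, 24, 48, 96
Adding these values together:

189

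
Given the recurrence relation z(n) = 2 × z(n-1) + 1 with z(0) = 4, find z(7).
Computing step by step:
z(0) = 4
z(1) = 2 × 4 + 1 = 9
z(2) = 2 × 9 + 1 = 19
z(3) = 2 × 19 + 1 = 39
z(4) = 2 × 39 + 1 = 79
z(5) = 2 × 79 + 1 = 159
z(6) = 2 × 159 + 1 = 319
z(7) = 2 × 319 + 1 = 639

639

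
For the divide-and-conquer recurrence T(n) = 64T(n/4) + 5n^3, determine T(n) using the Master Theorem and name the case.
Master Theorem template: T(n) = a·T(n/b) + f(n).
Here: a=64, b=4, f(n)=5n^3
Compute log_b(a) = log_4(64) = 3.
f(n) = 5n^3 = Θ(n^3). Case 2: T(n) = Θ(n^3 log n).

Case 2: T(n) = Θ(n^3 log n)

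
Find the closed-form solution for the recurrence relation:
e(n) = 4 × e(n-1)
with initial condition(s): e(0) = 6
Recurrence: e(n) = 4 × e(n-1), initial: e(0) = 6.
Each term is 4 times the previous, so this is geometric with ratio 4. After n steps: e(n) = e(0)·4ⁿ = 6·4ⁿ.

e(n) = 6·4ⁿ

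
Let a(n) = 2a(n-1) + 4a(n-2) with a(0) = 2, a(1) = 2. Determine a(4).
Computing the sequence terms:
2, 2, 12, 32, 112

112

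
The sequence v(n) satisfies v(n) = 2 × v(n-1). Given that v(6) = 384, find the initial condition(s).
In general v(n) = 2ⁿ · v(0). At n = 6: v(0) = v(6) / 2^6 = 384 / 64 = 6.

v(0) = 6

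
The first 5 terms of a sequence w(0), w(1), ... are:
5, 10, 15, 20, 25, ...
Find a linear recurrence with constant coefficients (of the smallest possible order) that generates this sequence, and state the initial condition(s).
Look for the lowest-order linear relation among consecutive terms.
Observation: consecutive differences are constant (= 5).
Check at n=2: 1·10 + 5 = 15. ✓

w(n) = w(n-1) + 5, w(0) = 5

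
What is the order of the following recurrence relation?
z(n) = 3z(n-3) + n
The order is the largest lag k for which z(n-k) appears. Here the deepest term is z(n-3) (the n term is non-homogeneous and does not affect the order), so the order is 3.

Order 3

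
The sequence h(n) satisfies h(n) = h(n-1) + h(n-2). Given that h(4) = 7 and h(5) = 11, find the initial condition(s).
Work backwards using h(k) = h(k+2) - h(k+1):
h(3) = h(5) - h(4) = 11 - 7 = 4
h(2) = h(4) - h(3) = 7 - 4 = 3
h(1) = h(3) - h(2) = 4 - 3 = 1
h(0) = h(2) - h(1) = 3 - 1 = 2

h(0) = 2, h(1) = 1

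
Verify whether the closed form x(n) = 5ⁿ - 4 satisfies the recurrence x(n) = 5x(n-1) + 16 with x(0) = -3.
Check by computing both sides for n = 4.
From the recurrence with x(0) = -3:
  x(0) = -3, x(1) = 1, x(2) = 21, x(3) = 121, x(4) = 621
  so the recurrence gives x(4) = 621.
From the proposed closed form x(n) = 5ⁿ - 4:
  x(4) = 621.
Both sides give 621 at n = 4, and the initial condition(s) match, so the closed form is consistent.

Yes, the closed form is correct.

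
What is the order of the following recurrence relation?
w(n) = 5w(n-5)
The order is the largest lag k for which w(n-k) appears. Here the deepest term is w(n-5), so the order is 5.

Order 5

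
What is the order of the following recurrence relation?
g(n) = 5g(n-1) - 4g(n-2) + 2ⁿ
The order is the largest lag k for which g(n-k) appears. Here the deepest term is g(n-2) (the 2ⁿ term is non-homogeneous and does not affect the order), so the order is 2.

Order 2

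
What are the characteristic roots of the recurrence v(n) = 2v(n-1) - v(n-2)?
Substitute v(n) = rⁿ and divide through by rⁿ⁻²: r² - 2r + 1 = 0
Factor: (r - 1)² = 0, so r = 1 (double root).
General solution: v(n) = (A + Bn)·1ⁿ

Characteristic: r² - 2r + 1 = 0, Roots: r = 1 (double root)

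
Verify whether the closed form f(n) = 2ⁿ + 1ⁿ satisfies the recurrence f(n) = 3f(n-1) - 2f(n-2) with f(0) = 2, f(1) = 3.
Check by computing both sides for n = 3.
From the recurrence with f(0) = 2, f(1) = 3:
  f(0) = 2, f(1) = 3, f(2) = 5, f(3) = 9
  so the recurrence gives f(3) = 9.
From the proposed closed form f(n) = 2ⁿ + 1ⁿ:
  f(3) = 9.
Both sides give 9 at n = 3, and the initial condition(s) match, so the closed form is consistent.

Yes, the closed form is correct.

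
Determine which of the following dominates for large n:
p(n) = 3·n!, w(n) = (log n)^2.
Comparing growth rates:
Growth-rate hierarchy: log n ≺ any polynomial ≺ any exponential cⁿ (c>1) ≺ n! ≺ nⁿ.
factorial dominates polylogarithmic (log n)^2 asymptotically.

p(n) grows faster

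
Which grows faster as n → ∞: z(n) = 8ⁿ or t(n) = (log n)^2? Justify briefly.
Comparing growth rates:
Growth-rate hierarchy: log n ≺ any polynomial ≺ any exponential cⁿ (c>1) ≺ n! ≺ nⁿ.
exponential base 8 dominates polylogarithmic (log n)^2 asymptotically.

z(n) grows faster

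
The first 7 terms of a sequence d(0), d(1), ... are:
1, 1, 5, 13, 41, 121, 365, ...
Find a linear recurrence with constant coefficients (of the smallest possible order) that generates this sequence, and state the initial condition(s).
Look for the lowest-order linear relation among consecutive terms.
Observation: d(n) - 2·d(n-1) - (3)·d(n-2) = 0 holds for the shown terms, and no order-1 relation d(n) = α·d(n-1) + β fits.
Check at n=3: 2·5 + (3)·1 = 13. ✓

d(n) = 2d(n-1) + 3d(n-2), d(0) = 1, d(1) = 1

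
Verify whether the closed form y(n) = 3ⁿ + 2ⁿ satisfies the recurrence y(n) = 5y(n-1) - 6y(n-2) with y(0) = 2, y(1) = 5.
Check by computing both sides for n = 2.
From the recurrence with y(0) = 2, y(1) = 5:
  y(0) = 2, y(1) = 5, y(2) = 13
  so the recurrence gives y(2) = 13.
From the proposed closed form y(n) = 3ⁿ + 2ⁿ:
  y(2) = 13.
Both sides give 13 at n = 2, and the initial condition(s) match, so the closed form is consistent.

Yes, the closed form is correct.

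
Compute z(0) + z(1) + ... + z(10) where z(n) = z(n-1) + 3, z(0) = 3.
Computing the sequence terms: 3, 6, 9, 12, 15, 18, 21, 24, 27, 30, 33
Adding these values together:

198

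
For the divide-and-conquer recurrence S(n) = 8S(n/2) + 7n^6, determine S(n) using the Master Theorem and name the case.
Master Theorem template: S(n) = a·S(n/b) + f(n).
Here: a=8, b=2, f(n)=7n^6
Compute log_b(a) = log_2(8) = 3.
f(n) = 7n^6 = Ω(n^(3+ε)) with ε = 3, and the regularity condition holds (a·f(n/b) = (a/b^6)·f(n) with a/b^6 = 2^-3 < 1). Case 3: S(n) = Θ(f(n)) = Θ(n^6).

Case 3: S(n) = Θ(n^6)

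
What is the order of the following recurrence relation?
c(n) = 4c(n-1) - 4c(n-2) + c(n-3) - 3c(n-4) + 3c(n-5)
The order is the largest lag k for which c(n-k) appears. Here the deepest term is c(n-5), so the order is 5.

Order 5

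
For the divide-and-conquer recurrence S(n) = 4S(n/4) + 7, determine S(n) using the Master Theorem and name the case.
Master Theorem template: S(n) = a·S(n/b) + f(n).
Here: a=4, b=4, f(n)=7
Compute log_b(a) = log_4(4) = 1.
f(n) = 7 = O(n^(1-ε)) with ε = 1. Case 1: S(n) = Θ(n^log_b(a)) = Θ(n).

Case 1: S(n) = Θ(n)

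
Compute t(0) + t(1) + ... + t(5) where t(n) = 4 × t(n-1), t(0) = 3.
Computing the sequence terms: 3, 12, 48, 192, 768, 3072
Adding these values together:

4095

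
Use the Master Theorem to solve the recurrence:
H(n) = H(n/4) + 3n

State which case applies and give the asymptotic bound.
Master Theorem template: H(n) = a·H(n/b) + f(n).
Here: a=1, b=4, f(n)=3n
Compute log_b(a) = log_4(1) = 0.
f(n) = 3n = Ω(n^(0+ε)) with ε = 1, and the regularity condition holds (a·f(n/b) = (a/b^1)·f(n) with a/b^1 = 4^-1 < 1). Case 3: H(n) = Θ(f(n)) = Θ(n).

Case 3: H(n) = Θ(n)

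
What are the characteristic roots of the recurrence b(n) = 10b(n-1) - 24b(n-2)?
Substitute b(n) = rⁿ and divide through by rⁿ⁻²: r² - 10r + 24 = 0
Factor: (r - 4)(r - 6) = 0, so r = 4, 6.
General solution: b(n) = A·4ⁿ + B·6ⁿ

Characteristic: r² - 10r + 24 = 0, Roots: r = 4, 6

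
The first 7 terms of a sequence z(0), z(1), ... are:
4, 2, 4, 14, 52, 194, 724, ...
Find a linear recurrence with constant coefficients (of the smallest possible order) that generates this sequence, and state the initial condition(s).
Look for the lowest-order linear relation among consecutive terms.
Observation: z(n) - 4·z(n-1) - (-1)·z(n-2) = 0 holds for the shown terms, and no order-1 relation z(n) = α·z(n-1) + β fits.
Check at n=3: 4·4 + (-1)·2 = 14. ✓

z(n) = 4z(n-1) - z(n-2), z(0) = 4, z(1) = 2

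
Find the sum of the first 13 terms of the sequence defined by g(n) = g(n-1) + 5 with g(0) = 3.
Computing the sequence terms: 3, 8, 13, 18, 23, 28, 33, 38, 43, 48, 53, 58, 63
Adding these values together:

429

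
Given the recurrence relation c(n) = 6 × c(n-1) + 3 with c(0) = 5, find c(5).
Computing step by step:
c(0) = 5
c(1) = 6 × 5 + 3 = 33
c(2) = 6 × 33 + 3 = 201
c(3) = 6 × 201 + 3 = 1209
c(4) = 6 × 1209 + 3 = 7257
c(5) = 6 × 7257 + 3 = 43545

43545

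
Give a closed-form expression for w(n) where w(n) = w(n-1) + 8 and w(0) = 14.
Recurrence: w(n) = w(n-1) + 8, initial: w(0) = 14.
Each step adds 8, so w(n) = w(0) + 8n = 8n + 14.

w(n) = 8n + 14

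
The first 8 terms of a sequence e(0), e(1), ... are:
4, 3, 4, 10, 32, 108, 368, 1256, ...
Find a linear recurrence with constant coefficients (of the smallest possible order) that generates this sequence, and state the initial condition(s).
Look for the lowest-order linear relation among consecutive terms.
Observation: e(n) - 4·e(n-1) - (-2)·e(n-2) = 0 holds for the shown terms, and no order-1 relation e(n) = α·e(n-1) + β fits.
Check at n=3: 4·4 + (-2)·3 = 10. ✓

e(n) = 4e(n-1) - 2e(n-2), e(0) = 4, e(1) = 3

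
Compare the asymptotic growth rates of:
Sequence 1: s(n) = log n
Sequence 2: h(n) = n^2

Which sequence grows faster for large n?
Comparing growth rates:
Growth-rate hierarchy: log n ≺ any polynomial ≺ any exponential cⁿ (c>1) ≺ n! ≺ nⁿ.
polynomial degree 2 dominates logarithmic asymptotically.

h(n) grows faster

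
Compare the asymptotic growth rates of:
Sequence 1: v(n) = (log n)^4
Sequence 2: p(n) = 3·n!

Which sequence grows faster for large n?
Comparing growth rates:
Growth-rate hierarchy: log n ≺ any polynomial ≺ any exponential cⁿ (c>1) ≺ n! ≺ nⁿ.
factorial dominates polylogarithmic (log n)^4 asymptotically.

p(n) grows faster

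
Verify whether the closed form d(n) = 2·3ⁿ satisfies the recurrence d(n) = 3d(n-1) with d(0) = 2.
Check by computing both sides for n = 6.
From the recurrence with d(0) = 2:
  d(0) = 2, d(1) = 6, d(2) = 18, d(3) = 54, d(4) = 162, d(5) = 486, d(6) = 1458
  so the recurrence gives d(6) = 1458.
From the proposed closed form d(n) = 2·3ⁿ:
  d(6) = 1458.
Both sides give 1458 at n = 6, and the initial condition(s) match, so the closed form is consistent.

Yes, the closed form is correct.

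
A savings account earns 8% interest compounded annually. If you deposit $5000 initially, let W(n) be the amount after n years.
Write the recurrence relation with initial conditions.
Each year the balance grows by 8%, i.e. is multiplied by 1 + 8/100 = 1.08, so W(n) = 1.08 × W(n-1). The initial deposit gives W(0) = 5000.
Unrolling gives the closed form W(n) = 5000 × (1.08)ⁿ.

W(n) = 1.08 × W(n-1), W(0) = 5000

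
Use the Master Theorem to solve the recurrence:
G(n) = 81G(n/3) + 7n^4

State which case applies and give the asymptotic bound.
Master Theorem template: G(n) = a·G(n/b) + f(n).
Here: a=81, b=3, f(n)=7n^4
Compute log_b(a) = log_3(81) = 4.
f(n) = 7n^4 = Θ(n^4). Case 2: G(n) = Θ(n^4 log n).

Case 2: G(n) = Θ(n^4 log n)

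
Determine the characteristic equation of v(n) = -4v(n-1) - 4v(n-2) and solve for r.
Substitute v(n) = rⁿ and divide through by rⁿ⁻²: r² + 4r + 4 = 0
Factor: (r + 2)² = 0, so r = -2 (double root).
General solution: v(n) = (A + Bn)·(-2)ⁿ

Characteristic: r² + 4r + 4 = 0, Roots: r = -2 (double root)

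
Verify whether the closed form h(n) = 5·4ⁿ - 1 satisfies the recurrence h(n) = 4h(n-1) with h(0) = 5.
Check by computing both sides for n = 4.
From the recurrence with h(0) = 5:
  h(0) = 5, h(1) = 20, h(2) = 80, h(3) = 320, h(4) = 1280
  so the recurrence gives h(4) = 1280.
From the proposed closed form h(n) = 5·4ⁿ - 1:
  h(4) = 1279.
The recurrence gives 1280 but the closed form gives 1279, so the closed form does not satisfy the recurrence.

No, the closed form is incorrect.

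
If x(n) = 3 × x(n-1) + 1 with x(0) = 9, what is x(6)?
Computing step by step:
x(0) = 9
x(1) = 3 × 9 + 1 = 28
x(2) = 3 × 28 + 1 = 85
x(3) = 3 × 85 + 1 = 256
x(4) = 3 × 256 + 1 = 769
x(5) = 3 × 769 + 1 = 2308
x(6) = 3 × 2308 + 1 = 6925

6925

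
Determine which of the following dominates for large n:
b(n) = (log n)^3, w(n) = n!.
Comparing growth rates:
Growth-rate hierarchy: log n ≺ any polynomial ≺ any exponential cⁿ (c>1) ≺ n! ≺ nⁿ.
factorial dominates polylogarithmic (log n)^3 asymptotically.

w(n) grows faster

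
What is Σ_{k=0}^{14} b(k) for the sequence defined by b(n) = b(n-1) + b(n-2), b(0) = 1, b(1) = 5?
Computing the sequence terms: 1, 5, 6, 11, 17, 28, 45, 73, 118, 191, 309, 500, 809, 1309, 2118
Adding these values together:

5540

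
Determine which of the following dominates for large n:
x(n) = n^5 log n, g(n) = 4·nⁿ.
Comparing growth rates:
Growth-rate hierarchy: log n ≺ any polynomial ≺ any exponential cⁿ (c>1) ≺ n! ≺ nⁿ.
super-exponential nⁿ dominates polynomial degree 5 (with log factor) asymptotically.

g(n) grows faster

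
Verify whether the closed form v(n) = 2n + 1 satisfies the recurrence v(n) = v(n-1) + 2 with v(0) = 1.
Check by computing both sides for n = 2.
From the recurrence with v(0) = 1:
  v(0) = 1, v(1) = 3, v(2) = 5
  so the recurrence gives v(2) = 5.
From the proposed closed form v(n) = 2n + 1:
  v(2) = 5.
Both sides give 5 at n = 2, and the initial condition(s) match, so the closed form is consistent.

Yes, the closed form is correct.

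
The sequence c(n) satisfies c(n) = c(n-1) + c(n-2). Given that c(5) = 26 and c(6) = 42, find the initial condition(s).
Work backwards using c(k) = c(k+2) - c(k+1):
c(4) = c(6) - c(5) = 42 - 26 = 16
c(3) = c(5) - c(4) = 26 - 16 = 10
c(2) = c(4) - c(3) = 16 - 10 = 6
c(1) = c(3) - c(2) = 10 - 6 = 4
c(0) = c(2) - c(1) = 6 - 4 = 2

c(0) = 2, c(1) = 4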